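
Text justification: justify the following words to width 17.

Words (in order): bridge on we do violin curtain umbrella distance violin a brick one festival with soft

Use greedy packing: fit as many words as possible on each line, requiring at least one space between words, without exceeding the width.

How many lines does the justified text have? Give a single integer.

Answer: 6

Derivation:
Line 1: ['bridge', 'on', 'we', 'do'] (min_width=15, slack=2)
Line 2: ['violin', 'curtain'] (min_width=14, slack=3)
Line 3: ['umbrella', 'distance'] (min_width=17, slack=0)
Line 4: ['violin', 'a', 'brick'] (min_width=14, slack=3)
Line 5: ['one', 'festival', 'with'] (min_width=17, slack=0)
Line 6: ['soft'] (min_width=4, slack=13)
Total lines: 6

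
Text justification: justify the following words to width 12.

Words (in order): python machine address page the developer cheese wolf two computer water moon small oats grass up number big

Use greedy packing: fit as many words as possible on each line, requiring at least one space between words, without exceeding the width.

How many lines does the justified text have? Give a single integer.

Line 1: ['python'] (min_width=6, slack=6)
Line 2: ['machine'] (min_width=7, slack=5)
Line 3: ['address', 'page'] (min_width=12, slack=0)
Line 4: ['the'] (min_width=3, slack=9)
Line 5: ['developer'] (min_width=9, slack=3)
Line 6: ['cheese', 'wolf'] (min_width=11, slack=1)
Line 7: ['two', 'computer'] (min_width=12, slack=0)
Line 8: ['water', 'moon'] (min_width=10, slack=2)
Line 9: ['small', 'oats'] (min_width=10, slack=2)
Line 10: ['grass', 'up'] (min_width=8, slack=4)
Line 11: ['number', 'big'] (min_width=10, slack=2)
Total lines: 11

Answer: 11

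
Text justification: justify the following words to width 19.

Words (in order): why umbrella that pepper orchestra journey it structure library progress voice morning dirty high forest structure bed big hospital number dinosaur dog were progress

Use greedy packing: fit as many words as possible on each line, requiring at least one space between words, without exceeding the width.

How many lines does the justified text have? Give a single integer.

Answer: 10

Derivation:
Line 1: ['why', 'umbrella', 'that'] (min_width=17, slack=2)
Line 2: ['pepper', 'orchestra'] (min_width=16, slack=3)
Line 3: ['journey', 'it'] (min_width=10, slack=9)
Line 4: ['structure', 'library'] (min_width=17, slack=2)
Line 5: ['progress', 'voice'] (min_width=14, slack=5)
Line 6: ['morning', 'dirty', 'high'] (min_width=18, slack=1)
Line 7: ['forest', 'structure'] (min_width=16, slack=3)
Line 8: ['bed', 'big', 'hospital'] (min_width=16, slack=3)
Line 9: ['number', 'dinosaur', 'dog'] (min_width=19, slack=0)
Line 10: ['were', 'progress'] (min_width=13, slack=6)
Total lines: 10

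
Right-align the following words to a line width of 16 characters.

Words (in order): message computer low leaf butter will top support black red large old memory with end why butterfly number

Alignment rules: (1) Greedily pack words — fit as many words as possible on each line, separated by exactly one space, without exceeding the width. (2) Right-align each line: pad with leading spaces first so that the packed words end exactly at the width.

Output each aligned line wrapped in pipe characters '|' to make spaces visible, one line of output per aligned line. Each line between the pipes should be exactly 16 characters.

Line 1: ['message', 'computer'] (min_width=16, slack=0)
Line 2: ['low', 'leaf', 'butter'] (min_width=15, slack=1)
Line 3: ['will', 'top', 'support'] (min_width=16, slack=0)
Line 4: ['black', 'red', 'large'] (min_width=15, slack=1)
Line 5: ['old', 'memory', 'with'] (min_width=15, slack=1)
Line 6: ['end', 'why'] (min_width=7, slack=9)
Line 7: ['butterfly', 'number'] (min_width=16, slack=0)

Answer: |message computer|
| low leaf butter|
|will top support|
| black red large|
| old memory with|
|         end why|
|butterfly number|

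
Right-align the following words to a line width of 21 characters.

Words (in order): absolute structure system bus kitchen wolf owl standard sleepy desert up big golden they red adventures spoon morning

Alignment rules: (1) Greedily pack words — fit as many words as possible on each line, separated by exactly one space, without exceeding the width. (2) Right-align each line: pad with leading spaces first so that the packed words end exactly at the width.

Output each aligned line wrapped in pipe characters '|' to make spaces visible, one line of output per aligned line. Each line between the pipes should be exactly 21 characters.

Answer: |   absolute structure|
|   system bus kitchen|
|    wolf owl standard|
| sleepy desert up big|
|      golden they red|
|     adventures spoon|
|              morning|

Derivation:
Line 1: ['absolute', 'structure'] (min_width=18, slack=3)
Line 2: ['system', 'bus', 'kitchen'] (min_width=18, slack=3)
Line 3: ['wolf', 'owl', 'standard'] (min_width=17, slack=4)
Line 4: ['sleepy', 'desert', 'up', 'big'] (min_width=20, slack=1)
Line 5: ['golden', 'they', 'red'] (min_width=15, slack=6)
Line 6: ['adventures', 'spoon'] (min_width=16, slack=5)
Line 7: ['morning'] (min_width=7, slack=14)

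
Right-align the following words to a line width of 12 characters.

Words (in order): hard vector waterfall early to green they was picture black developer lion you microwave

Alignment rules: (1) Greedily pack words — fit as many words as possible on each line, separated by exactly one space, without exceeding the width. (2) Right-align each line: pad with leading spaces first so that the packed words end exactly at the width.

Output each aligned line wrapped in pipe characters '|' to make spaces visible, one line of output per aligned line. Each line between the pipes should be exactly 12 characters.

Answer: | hard vector|
|   waterfall|
|    early to|
|  green they|
| was picture|
|       black|
|   developer|
|    lion you|
|   microwave|

Derivation:
Line 1: ['hard', 'vector'] (min_width=11, slack=1)
Line 2: ['waterfall'] (min_width=9, slack=3)
Line 3: ['early', 'to'] (min_width=8, slack=4)
Line 4: ['green', 'they'] (min_width=10, slack=2)
Line 5: ['was', 'picture'] (min_width=11, slack=1)
Line 6: ['black'] (min_width=5, slack=7)
Line 7: ['developer'] (min_width=9, slack=3)
Line 8: ['lion', 'you'] (min_width=8, slack=4)
Line 9: ['microwave'] (min_width=9, slack=3)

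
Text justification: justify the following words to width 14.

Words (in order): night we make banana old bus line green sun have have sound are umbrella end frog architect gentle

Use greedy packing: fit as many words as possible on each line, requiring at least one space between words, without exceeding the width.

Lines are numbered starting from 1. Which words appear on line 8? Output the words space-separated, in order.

Line 1: ['night', 'we', 'make'] (min_width=13, slack=1)
Line 2: ['banana', 'old', 'bus'] (min_width=14, slack=0)
Line 3: ['line', 'green', 'sun'] (min_width=14, slack=0)
Line 4: ['have', 'have'] (min_width=9, slack=5)
Line 5: ['sound', 'are'] (min_width=9, slack=5)
Line 6: ['umbrella', 'end'] (min_width=12, slack=2)
Line 7: ['frog', 'architect'] (min_width=14, slack=0)
Line 8: ['gentle'] (min_width=6, slack=8)

Answer: gentle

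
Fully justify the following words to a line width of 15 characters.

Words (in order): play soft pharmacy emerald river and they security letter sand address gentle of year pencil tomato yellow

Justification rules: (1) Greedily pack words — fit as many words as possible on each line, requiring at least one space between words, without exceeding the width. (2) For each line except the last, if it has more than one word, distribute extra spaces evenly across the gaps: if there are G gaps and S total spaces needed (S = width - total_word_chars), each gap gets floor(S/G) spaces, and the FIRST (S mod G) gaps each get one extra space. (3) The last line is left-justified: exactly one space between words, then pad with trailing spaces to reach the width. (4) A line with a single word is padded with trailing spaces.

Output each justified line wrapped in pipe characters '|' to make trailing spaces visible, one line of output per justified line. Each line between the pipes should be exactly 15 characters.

Answer: |play       soft|
|pharmacy       |
|emerald   river|
|and        they|
|security letter|
|sand    address|
|gentle  of year|
|pencil   tomato|
|yellow         |

Derivation:
Line 1: ['play', 'soft'] (min_width=9, slack=6)
Line 2: ['pharmacy'] (min_width=8, slack=7)
Line 3: ['emerald', 'river'] (min_width=13, slack=2)
Line 4: ['and', 'they'] (min_width=8, slack=7)
Line 5: ['security', 'letter'] (min_width=15, slack=0)
Line 6: ['sand', 'address'] (min_width=12, slack=3)
Line 7: ['gentle', 'of', 'year'] (min_width=14, slack=1)
Line 8: ['pencil', 'tomato'] (min_width=13, slack=2)
Line 9: ['yellow'] (min_width=6, slack=9)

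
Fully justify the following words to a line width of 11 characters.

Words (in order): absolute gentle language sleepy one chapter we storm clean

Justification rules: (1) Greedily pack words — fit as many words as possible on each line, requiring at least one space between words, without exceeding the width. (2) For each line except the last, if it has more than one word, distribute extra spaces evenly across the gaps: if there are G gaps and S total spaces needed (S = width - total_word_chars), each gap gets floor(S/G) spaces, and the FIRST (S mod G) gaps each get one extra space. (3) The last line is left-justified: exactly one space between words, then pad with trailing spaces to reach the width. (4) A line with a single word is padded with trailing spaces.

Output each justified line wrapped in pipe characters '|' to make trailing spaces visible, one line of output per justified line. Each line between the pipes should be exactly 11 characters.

Answer: |absolute   |
|gentle     |
|language   |
|sleepy  one|
|chapter  we|
|storm clean|

Derivation:
Line 1: ['absolute'] (min_width=8, slack=3)
Line 2: ['gentle'] (min_width=6, slack=5)
Line 3: ['language'] (min_width=8, slack=3)
Line 4: ['sleepy', 'one'] (min_width=10, slack=1)
Line 5: ['chapter', 'we'] (min_width=10, slack=1)
Line 6: ['storm', 'clean'] (min_width=11, slack=0)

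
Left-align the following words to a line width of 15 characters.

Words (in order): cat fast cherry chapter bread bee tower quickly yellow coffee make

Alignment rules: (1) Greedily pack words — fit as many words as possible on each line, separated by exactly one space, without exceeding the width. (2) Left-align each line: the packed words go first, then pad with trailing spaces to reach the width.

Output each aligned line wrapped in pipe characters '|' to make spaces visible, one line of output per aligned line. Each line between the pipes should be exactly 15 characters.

Answer: |cat fast cherry|
|chapter bread  |
|bee tower      |
|quickly yellow |
|coffee make    |

Derivation:
Line 1: ['cat', 'fast', 'cherry'] (min_width=15, slack=0)
Line 2: ['chapter', 'bread'] (min_width=13, slack=2)
Line 3: ['bee', 'tower'] (min_width=9, slack=6)
Line 4: ['quickly', 'yellow'] (min_width=14, slack=1)
Line 5: ['coffee', 'make'] (min_width=11, slack=4)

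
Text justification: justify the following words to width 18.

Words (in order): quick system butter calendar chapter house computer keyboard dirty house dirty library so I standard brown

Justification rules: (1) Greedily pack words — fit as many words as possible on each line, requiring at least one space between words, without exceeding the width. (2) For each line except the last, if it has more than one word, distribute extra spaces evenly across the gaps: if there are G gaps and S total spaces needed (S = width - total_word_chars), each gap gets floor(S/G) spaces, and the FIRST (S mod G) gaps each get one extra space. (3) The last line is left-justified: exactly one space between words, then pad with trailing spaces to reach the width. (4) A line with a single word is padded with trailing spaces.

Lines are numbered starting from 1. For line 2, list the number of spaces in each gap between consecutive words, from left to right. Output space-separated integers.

Answer: 4

Derivation:
Line 1: ['quick', 'system'] (min_width=12, slack=6)
Line 2: ['butter', 'calendar'] (min_width=15, slack=3)
Line 3: ['chapter', 'house'] (min_width=13, slack=5)
Line 4: ['computer', 'keyboard'] (min_width=17, slack=1)
Line 5: ['dirty', 'house', 'dirty'] (min_width=17, slack=1)
Line 6: ['library', 'so', 'I'] (min_width=12, slack=6)
Line 7: ['standard', 'brown'] (min_width=14, slack=4)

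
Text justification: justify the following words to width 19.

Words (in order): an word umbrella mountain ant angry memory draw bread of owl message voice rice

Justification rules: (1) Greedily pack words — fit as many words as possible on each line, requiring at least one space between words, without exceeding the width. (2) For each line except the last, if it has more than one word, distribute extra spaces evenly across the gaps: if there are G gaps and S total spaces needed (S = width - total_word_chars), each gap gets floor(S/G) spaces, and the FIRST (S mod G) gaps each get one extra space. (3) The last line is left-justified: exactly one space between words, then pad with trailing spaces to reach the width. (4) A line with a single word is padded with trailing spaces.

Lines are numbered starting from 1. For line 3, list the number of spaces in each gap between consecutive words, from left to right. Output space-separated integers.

Line 1: ['an', 'word', 'umbrella'] (min_width=16, slack=3)
Line 2: ['mountain', 'ant', 'angry'] (min_width=18, slack=1)
Line 3: ['memory', 'draw', 'bread'] (min_width=17, slack=2)
Line 4: ['of', 'owl', 'message'] (min_width=14, slack=5)
Line 5: ['voice', 'rice'] (min_width=10, slack=9)

Answer: 2 2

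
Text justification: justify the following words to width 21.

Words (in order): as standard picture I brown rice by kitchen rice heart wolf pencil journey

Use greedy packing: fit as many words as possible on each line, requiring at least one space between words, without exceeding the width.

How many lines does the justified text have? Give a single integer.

Line 1: ['as', 'standard', 'picture', 'I'] (min_width=21, slack=0)
Line 2: ['brown', 'rice', 'by', 'kitchen'] (min_width=21, slack=0)
Line 3: ['rice', 'heart', 'wolf'] (min_width=15, slack=6)
Line 4: ['pencil', 'journey'] (min_width=14, slack=7)
Total lines: 4

Answer: 4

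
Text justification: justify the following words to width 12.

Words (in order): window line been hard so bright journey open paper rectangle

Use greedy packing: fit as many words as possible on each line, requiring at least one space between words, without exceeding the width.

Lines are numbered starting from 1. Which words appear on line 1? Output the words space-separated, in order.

Line 1: ['window', 'line'] (min_width=11, slack=1)
Line 2: ['been', 'hard', 'so'] (min_width=12, slack=0)
Line 3: ['bright'] (min_width=6, slack=6)
Line 4: ['journey', 'open'] (min_width=12, slack=0)
Line 5: ['paper'] (min_width=5, slack=7)
Line 6: ['rectangle'] (min_width=9, slack=3)

Answer: window line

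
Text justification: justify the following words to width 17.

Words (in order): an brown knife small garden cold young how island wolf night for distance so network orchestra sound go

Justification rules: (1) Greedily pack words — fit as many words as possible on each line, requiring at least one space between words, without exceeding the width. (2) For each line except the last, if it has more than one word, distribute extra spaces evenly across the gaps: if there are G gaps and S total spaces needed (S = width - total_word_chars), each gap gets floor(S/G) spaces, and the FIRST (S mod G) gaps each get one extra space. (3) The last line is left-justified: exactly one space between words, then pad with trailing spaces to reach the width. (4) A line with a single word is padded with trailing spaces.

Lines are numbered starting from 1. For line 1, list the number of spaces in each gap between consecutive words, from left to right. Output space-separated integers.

Line 1: ['an', 'brown', 'knife'] (min_width=14, slack=3)
Line 2: ['small', 'garden', 'cold'] (min_width=17, slack=0)
Line 3: ['young', 'how', 'island'] (min_width=16, slack=1)
Line 4: ['wolf', 'night', 'for'] (min_width=14, slack=3)
Line 5: ['distance', 'so'] (min_width=11, slack=6)
Line 6: ['network', 'orchestra'] (min_width=17, slack=0)
Line 7: ['sound', 'go'] (min_width=8, slack=9)

Answer: 3 2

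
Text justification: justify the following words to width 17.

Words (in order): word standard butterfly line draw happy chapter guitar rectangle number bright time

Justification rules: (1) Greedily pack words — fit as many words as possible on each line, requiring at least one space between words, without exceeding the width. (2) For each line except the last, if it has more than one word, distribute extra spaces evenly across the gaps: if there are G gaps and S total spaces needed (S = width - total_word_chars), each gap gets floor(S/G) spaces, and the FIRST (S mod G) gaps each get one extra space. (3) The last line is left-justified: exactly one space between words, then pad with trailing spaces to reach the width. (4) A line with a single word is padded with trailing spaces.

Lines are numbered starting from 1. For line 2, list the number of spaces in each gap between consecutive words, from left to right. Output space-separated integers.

Line 1: ['word', 'standard'] (min_width=13, slack=4)
Line 2: ['butterfly', 'line'] (min_width=14, slack=3)
Line 3: ['draw', 'happy'] (min_width=10, slack=7)
Line 4: ['chapter', 'guitar'] (min_width=14, slack=3)
Line 5: ['rectangle', 'number'] (min_width=16, slack=1)
Line 6: ['bright', 'time'] (min_width=11, slack=6)

Answer: 4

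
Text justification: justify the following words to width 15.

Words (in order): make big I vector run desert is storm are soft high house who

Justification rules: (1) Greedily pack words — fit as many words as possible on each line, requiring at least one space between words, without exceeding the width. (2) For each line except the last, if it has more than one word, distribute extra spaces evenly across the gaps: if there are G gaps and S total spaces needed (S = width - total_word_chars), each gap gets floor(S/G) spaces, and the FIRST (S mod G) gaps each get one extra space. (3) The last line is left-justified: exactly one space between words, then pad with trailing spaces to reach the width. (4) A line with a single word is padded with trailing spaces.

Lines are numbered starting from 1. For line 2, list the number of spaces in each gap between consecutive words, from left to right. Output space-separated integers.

Answer: 6

Derivation:
Line 1: ['make', 'big', 'I'] (min_width=10, slack=5)
Line 2: ['vector', 'run'] (min_width=10, slack=5)
Line 3: ['desert', 'is', 'storm'] (min_width=15, slack=0)
Line 4: ['are', 'soft', 'high'] (min_width=13, slack=2)
Line 5: ['house', 'who'] (min_width=9, slack=6)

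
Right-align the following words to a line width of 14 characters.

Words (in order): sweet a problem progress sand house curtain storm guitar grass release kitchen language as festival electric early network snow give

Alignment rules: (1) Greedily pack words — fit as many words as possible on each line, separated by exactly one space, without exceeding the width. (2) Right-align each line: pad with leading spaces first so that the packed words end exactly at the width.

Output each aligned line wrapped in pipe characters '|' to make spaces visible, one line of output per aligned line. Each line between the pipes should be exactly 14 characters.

Line 1: ['sweet', 'a'] (min_width=7, slack=7)
Line 2: ['problem'] (min_width=7, slack=7)
Line 3: ['progress', 'sand'] (min_width=13, slack=1)
Line 4: ['house', 'curtain'] (min_width=13, slack=1)
Line 5: ['storm', 'guitar'] (min_width=12, slack=2)
Line 6: ['grass', 'release'] (min_width=13, slack=1)
Line 7: ['kitchen'] (min_width=7, slack=7)
Line 8: ['language', 'as'] (min_width=11, slack=3)
Line 9: ['festival'] (min_width=8, slack=6)
Line 10: ['electric', 'early'] (min_width=14, slack=0)
Line 11: ['network', 'snow'] (min_width=12, slack=2)
Line 12: ['give'] (min_width=4, slack=10)

Answer: |       sweet a|
|       problem|
| progress sand|
| house curtain|
|  storm guitar|
| grass release|
|       kitchen|
|   language as|
|      festival|
|electric early|
|  network snow|
|          give|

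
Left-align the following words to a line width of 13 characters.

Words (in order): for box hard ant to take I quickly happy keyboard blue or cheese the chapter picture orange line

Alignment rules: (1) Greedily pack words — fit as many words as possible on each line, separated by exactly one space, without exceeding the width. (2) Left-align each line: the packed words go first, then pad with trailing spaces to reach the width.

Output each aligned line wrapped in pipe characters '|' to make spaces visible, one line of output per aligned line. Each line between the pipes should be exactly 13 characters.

Answer: |for box hard |
|ant to take I|
|quickly happy|
|keyboard blue|
|or cheese the|
|chapter      |
|picture      |
|orange line  |

Derivation:
Line 1: ['for', 'box', 'hard'] (min_width=12, slack=1)
Line 2: ['ant', 'to', 'take', 'I'] (min_width=13, slack=0)
Line 3: ['quickly', 'happy'] (min_width=13, slack=0)
Line 4: ['keyboard', 'blue'] (min_width=13, slack=0)
Line 5: ['or', 'cheese', 'the'] (min_width=13, slack=0)
Line 6: ['chapter'] (min_width=7, slack=6)
Line 7: ['picture'] (min_width=7, slack=6)
Line 8: ['orange', 'line'] (min_width=11, slack=2)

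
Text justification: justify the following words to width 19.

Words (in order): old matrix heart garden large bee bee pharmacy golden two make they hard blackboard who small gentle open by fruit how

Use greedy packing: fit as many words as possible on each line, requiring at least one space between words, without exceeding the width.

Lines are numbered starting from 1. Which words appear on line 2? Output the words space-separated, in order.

Answer: garden large bee

Derivation:
Line 1: ['old', 'matrix', 'heart'] (min_width=16, slack=3)
Line 2: ['garden', 'large', 'bee'] (min_width=16, slack=3)
Line 3: ['bee', 'pharmacy', 'golden'] (min_width=19, slack=0)
Line 4: ['two', 'make', 'they', 'hard'] (min_width=18, slack=1)
Line 5: ['blackboard', 'who'] (min_width=14, slack=5)
Line 6: ['small', 'gentle', 'open'] (min_width=17, slack=2)
Line 7: ['by', 'fruit', 'how'] (min_width=12, slack=7)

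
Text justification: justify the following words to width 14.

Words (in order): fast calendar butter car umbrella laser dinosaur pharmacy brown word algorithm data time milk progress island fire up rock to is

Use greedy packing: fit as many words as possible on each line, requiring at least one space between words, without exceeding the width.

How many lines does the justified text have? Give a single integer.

Answer: 10

Derivation:
Line 1: ['fast', 'calendar'] (min_width=13, slack=1)
Line 2: ['butter', 'car'] (min_width=10, slack=4)
Line 3: ['umbrella', 'laser'] (min_width=14, slack=0)
Line 4: ['dinosaur'] (min_width=8, slack=6)
Line 5: ['pharmacy', 'brown'] (min_width=14, slack=0)
Line 6: ['word', 'algorithm'] (min_width=14, slack=0)
Line 7: ['data', 'time', 'milk'] (min_width=14, slack=0)
Line 8: ['progress'] (min_width=8, slack=6)
Line 9: ['island', 'fire', 'up'] (min_width=14, slack=0)
Line 10: ['rock', 'to', 'is'] (min_width=10, slack=4)
Total lines: 10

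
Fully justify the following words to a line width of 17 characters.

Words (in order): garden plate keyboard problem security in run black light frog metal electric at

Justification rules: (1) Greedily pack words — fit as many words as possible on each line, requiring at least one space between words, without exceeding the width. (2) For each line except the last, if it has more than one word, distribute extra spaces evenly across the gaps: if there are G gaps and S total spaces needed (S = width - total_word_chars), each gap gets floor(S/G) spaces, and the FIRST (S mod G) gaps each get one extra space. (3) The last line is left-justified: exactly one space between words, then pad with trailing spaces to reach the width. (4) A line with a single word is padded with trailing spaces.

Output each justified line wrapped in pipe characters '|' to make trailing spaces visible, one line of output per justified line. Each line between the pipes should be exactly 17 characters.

Answer: |garden      plate|
|keyboard  problem|
|security  in  run|
|black  light frog|
|metal electric at|

Derivation:
Line 1: ['garden', 'plate'] (min_width=12, slack=5)
Line 2: ['keyboard', 'problem'] (min_width=16, slack=1)
Line 3: ['security', 'in', 'run'] (min_width=15, slack=2)
Line 4: ['black', 'light', 'frog'] (min_width=16, slack=1)
Line 5: ['metal', 'electric', 'at'] (min_width=17, slack=0)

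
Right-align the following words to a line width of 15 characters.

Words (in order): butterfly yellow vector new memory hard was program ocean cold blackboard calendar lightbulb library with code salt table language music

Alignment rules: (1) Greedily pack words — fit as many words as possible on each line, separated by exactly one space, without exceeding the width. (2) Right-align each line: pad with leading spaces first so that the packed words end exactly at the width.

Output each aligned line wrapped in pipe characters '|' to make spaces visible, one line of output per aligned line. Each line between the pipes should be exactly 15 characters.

Line 1: ['butterfly'] (min_width=9, slack=6)
Line 2: ['yellow', 'vector'] (min_width=13, slack=2)
Line 3: ['new', 'memory', 'hard'] (min_width=15, slack=0)
Line 4: ['was', 'program'] (min_width=11, slack=4)
Line 5: ['ocean', 'cold'] (min_width=10, slack=5)
Line 6: ['blackboard'] (min_width=10, slack=5)
Line 7: ['calendar'] (min_width=8, slack=7)
Line 8: ['lightbulb'] (min_width=9, slack=6)
Line 9: ['library', 'with'] (min_width=12, slack=3)
Line 10: ['code', 'salt', 'table'] (min_width=15, slack=0)
Line 11: ['language', 'music'] (min_width=14, slack=1)

Answer: |      butterfly|
|  yellow vector|
|new memory hard|
|    was program|
|     ocean cold|
|     blackboard|
|       calendar|
|      lightbulb|
|   library with|
|code salt table|
| language music|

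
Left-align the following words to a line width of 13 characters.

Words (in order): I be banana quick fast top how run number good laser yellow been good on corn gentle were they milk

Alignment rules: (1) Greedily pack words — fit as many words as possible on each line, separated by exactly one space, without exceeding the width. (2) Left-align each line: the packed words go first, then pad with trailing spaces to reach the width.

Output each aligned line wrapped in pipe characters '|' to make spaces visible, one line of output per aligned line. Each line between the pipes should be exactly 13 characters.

Line 1: ['I', 'be', 'banana'] (min_width=11, slack=2)
Line 2: ['quick', 'fast'] (min_width=10, slack=3)
Line 3: ['top', 'how', 'run'] (min_width=11, slack=2)
Line 4: ['number', 'good'] (min_width=11, slack=2)
Line 5: ['laser', 'yellow'] (min_width=12, slack=1)
Line 6: ['been', 'good', 'on'] (min_width=12, slack=1)
Line 7: ['corn', 'gentle'] (min_width=11, slack=2)
Line 8: ['were', 'they'] (min_width=9, slack=4)
Line 9: ['milk'] (min_width=4, slack=9)

Answer: |I be banana  |
|quick fast   |
|top how run  |
|number good  |
|laser yellow |
|been good on |
|corn gentle  |
|were they    |
|milk         |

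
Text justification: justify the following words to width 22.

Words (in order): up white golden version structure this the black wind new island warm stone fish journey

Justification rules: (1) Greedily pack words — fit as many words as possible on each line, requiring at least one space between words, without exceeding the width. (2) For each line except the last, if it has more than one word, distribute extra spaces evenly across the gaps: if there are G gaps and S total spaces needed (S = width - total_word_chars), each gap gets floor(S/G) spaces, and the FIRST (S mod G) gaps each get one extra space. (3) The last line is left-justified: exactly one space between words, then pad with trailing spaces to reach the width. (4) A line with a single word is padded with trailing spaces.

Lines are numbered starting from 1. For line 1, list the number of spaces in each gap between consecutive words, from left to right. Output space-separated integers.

Answer: 5 4

Derivation:
Line 1: ['up', 'white', 'golden'] (min_width=15, slack=7)
Line 2: ['version', 'structure', 'this'] (min_width=22, slack=0)
Line 3: ['the', 'black', 'wind', 'new'] (min_width=18, slack=4)
Line 4: ['island', 'warm', 'stone', 'fish'] (min_width=22, slack=0)
Line 5: ['journey'] (min_width=7, slack=15)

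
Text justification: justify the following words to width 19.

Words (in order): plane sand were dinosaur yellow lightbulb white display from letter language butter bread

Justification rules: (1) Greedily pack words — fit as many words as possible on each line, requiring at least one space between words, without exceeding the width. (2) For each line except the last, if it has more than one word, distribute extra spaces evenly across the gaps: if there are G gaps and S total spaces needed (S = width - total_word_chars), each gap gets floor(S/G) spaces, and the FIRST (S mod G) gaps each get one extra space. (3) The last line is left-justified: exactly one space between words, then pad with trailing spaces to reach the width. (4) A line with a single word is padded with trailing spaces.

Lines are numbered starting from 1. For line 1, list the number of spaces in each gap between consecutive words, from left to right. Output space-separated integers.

Answer: 3 3

Derivation:
Line 1: ['plane', 'sand', 'were'] (min_width=15, slack=4)
Line 2: ['dinosaur', 'yellow'] (min_width=15, slack=4)
Line 3: ['lightbulb', 'white'] (min_width=15, slack=4)
Line 4: ['display', 'from', 'letter'] (min_width=19, slack=0)
Line 5: ['language', 'butter'] (min_width=15, slack=4)
Line 6: ['bread'] (min_width=5, slack=14)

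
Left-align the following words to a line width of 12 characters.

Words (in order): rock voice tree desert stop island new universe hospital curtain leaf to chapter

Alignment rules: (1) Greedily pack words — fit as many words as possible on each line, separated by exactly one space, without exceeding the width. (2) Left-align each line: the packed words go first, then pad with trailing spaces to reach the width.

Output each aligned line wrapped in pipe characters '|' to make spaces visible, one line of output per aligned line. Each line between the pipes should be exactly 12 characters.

Answer: |rock voice  |
|tree desert |
|stop island |
|new universe|
|hospital    |
|curtain leaf|
|to chapter  |

Derivation:
Line 1: ['rock', 'voice'] (min_width=10, slack=2)
Line 2: ['tree', 'desert'] (min_width=11, slack=1)
Line 3: ['stop', 'island'] (min_width=11, slack=1)
Line 4: ['new', 'universe'] (min_width=12, slack=0)
Line 5: ['hospital'] (min_width=8, slack=4)
Line 6: ['curtain', 'leaf'] (min_width=12, slack=0)
Line 7: ['to', 'chapter'] (min_width=10, slack=2)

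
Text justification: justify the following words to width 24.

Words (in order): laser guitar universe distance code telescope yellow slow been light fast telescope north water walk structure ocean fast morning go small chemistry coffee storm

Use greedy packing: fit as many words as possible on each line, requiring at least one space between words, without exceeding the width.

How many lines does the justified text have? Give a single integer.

Line 1: ['laser', 'guitar', 'universe'] (min_width=21, slack=3)
Line 2: ['distance', 'code', 'telescope'] (min_width=23, slack=1)
Line 3: ['yellow', 'slow', 'been', 'light'] (min_width=22, slack=2)
Line 4: ['fast', 'telescope', 'north'] (min_width=20, slack=4)
Line 5: ['water', 'walk', 'structure'] (min_width=20, slack=4)
Line 6: ['ocean', 'fast', 'morning', 'go'] (min_width=21, slack=3)
Line 7: ['small', 'chemistry', 'coffee'] (min_width=22, slack=2)
Line 8: ['storm'] (min_width=5, slack=19)
Total lines: 8

Answer: 8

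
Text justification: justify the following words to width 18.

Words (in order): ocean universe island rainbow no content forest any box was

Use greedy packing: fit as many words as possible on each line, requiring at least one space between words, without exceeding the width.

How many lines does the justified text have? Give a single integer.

Line 1: ['ocean', 'universe'] (min_width=14, slack=4)
Line 2: ['island', 'rainbow', 'no'] (min_width=17, slack=1)
Line 3: ['content', 'forest', 'any'] (min_width=18, slack=0)
Line 4: ['box', 'was'] (min_width=7, slack=11)
Total lines: 4

Answer: 4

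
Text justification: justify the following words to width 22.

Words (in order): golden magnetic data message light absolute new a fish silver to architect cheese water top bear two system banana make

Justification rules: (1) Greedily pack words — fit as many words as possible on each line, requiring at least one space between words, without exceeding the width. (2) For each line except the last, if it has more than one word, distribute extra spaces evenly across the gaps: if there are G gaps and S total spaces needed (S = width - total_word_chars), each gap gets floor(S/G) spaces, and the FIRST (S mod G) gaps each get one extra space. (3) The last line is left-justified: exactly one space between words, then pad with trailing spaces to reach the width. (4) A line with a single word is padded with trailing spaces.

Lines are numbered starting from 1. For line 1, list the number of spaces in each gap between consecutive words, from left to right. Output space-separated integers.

Line 1: ['golden', 'magnetic', 'data'] (min_width=20, slack=2)
Line 2: ['message', 'light', 'absolute'] (min_width=22, slack=0)
Line 3: ['new', 'a', 'fish', 'silver', 'to'] (min_width=20, slack=2)
Line 4: ['architect', 'cheese', 'water'] (min_width=22, slack=0)
Line 5: ['top', 'bear', 'two', 'system'] (min_width=19, slack=3)
Line 6: ['banana', 'make'] (min_width=11, slack=11)

Answer: 2 2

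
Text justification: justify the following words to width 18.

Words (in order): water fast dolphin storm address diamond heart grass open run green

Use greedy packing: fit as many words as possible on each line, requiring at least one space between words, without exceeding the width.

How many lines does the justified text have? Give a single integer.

Line 1: ['water', 'fast', 'dolphin'] (min_width=18, slack=0)
Line 2: ['storm', 'address'] (min_width=13, slack=5)
Line 3: ['diamond', 'heart'] (min_width=13, slack=5)
Line 4: ['grass', 'open', 'run'] (min_width=14, slack=4)
Line 5: ['green'] (min_width=5, slack=13)
Total lines: 5

Answer: 5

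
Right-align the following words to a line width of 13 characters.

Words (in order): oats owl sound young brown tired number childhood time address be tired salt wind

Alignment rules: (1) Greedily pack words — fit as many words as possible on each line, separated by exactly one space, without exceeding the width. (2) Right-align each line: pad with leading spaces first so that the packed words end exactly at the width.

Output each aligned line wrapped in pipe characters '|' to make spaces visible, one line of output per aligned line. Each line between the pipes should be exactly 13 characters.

Answer: |     oats owl|
|  sound young|
|  brown tired|
|       number|
|    childhood|
| time address|
|be tired salt|
|         wind|

Derivation:
Line 1: ['oats', 'owl'] (min_width=8, slack=5)
Line 2: ['sound', 'young'] (min_width=11, slack=2)
Line 3: ['brown', 'tired'] (min_width=11, slack=2)
Line 4: ['number'] (min_width=6, slack=7)
Line 5: ['childhood'] (min_width=9, slack=4)
Line 6: ['time', 'address'] (min_width=12, slack=1)
Line 7: ['be', 'tired', 'salt'] (min_width=13, slack=0)
Line 8: ['wind'] (min_width=4, slack=9)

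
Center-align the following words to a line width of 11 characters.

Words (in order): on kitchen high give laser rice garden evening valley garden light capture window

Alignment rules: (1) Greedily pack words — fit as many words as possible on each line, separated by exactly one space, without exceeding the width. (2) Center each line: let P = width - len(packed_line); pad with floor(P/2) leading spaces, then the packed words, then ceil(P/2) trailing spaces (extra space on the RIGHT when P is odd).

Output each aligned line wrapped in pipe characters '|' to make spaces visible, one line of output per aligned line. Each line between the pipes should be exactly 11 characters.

Line 1: ['on', 'kitchen'] (min_width=10, slack=1)
Line 2: ['high', 'give'] (min_width=9, slack=2)
Line 3: ['laser', 'rice'] (min_width=10, slack=1)
Line 4: ['garden'] (min_width=6, slack=5)
Line 5: ['evening'] (min_width=7, slack=4)
Line 6: ['valley'] (min_width=6, slack=5)
Line 7: ['garden'] (min_width=6, slack=5)
Line 8: ['light'] (min_width=5, slack=6)
Line 9: ['capture'] (min_width=7, slack=4)
Line 10: ['window'] (min_width=6, slack=5)

Answer: |on kitchen |
| high give |
|laser rice |
|  garden   |
|  evening  |
|  valley   |
|  garden   |
|   light   |
|  capture  |
|  window   |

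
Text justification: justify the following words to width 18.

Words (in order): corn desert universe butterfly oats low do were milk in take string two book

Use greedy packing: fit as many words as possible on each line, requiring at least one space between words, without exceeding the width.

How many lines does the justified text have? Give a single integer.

Answer: 5

Derivation:
Line 1: ['corn', 'desert'] (min_width=11, slack=7)
Line 2: ['universe', 'butterfly'] (min_width=18, slack=0)
Line 3: ['oats', 'low', 'do', 'were'] (min_width=16, slack=2)
Line 4: ['milk', 'in', 'take'] (min_width=12, slack=6)
Line 5: ['string', 'two', 'book'] (min_width=15, slack=3)
Total lines: 5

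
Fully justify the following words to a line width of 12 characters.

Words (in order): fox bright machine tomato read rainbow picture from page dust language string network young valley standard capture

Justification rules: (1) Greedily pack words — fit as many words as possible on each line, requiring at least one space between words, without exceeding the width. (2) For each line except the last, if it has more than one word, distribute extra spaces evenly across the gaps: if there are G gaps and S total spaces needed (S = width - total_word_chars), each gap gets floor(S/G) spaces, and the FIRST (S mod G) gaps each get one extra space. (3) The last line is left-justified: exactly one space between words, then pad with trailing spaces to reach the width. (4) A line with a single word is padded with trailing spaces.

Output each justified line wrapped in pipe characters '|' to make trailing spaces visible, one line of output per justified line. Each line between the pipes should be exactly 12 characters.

Line 1: ['fox', 'bright'] (min_width=10, slack=2)
Line 2: ['machine'] (min_width=7, slack=5)
Line 3: ['tomato', 'read'] (min_width=11, slack=1)
Line 4: ['rainbow'] (min_width=7, slack=5)
Line 5: ['picture', 'from'] (min_width=12, slack=0)
Line 6: ['page', 'dust'] (min_width=9, slack=3)
Line 7: ['language'] (min_width=8, slack=4)
Line 8: ['string'] (min_width=6, slack=6)
Line 9: ['network'] (min_width=7, slack=5)
Line 10: ['young', 'valley'] (min_width=12, slack=0)
Line 11: ['standard'] (min_width=8, slack=4)
Line 12: ['capture'] (min_width=7, slack=5)

Answer: |fox   bright|
|machine     |
|tomato  read|
|rainbow     |
|picture from|
|page    dust|
|language    |
|string      |
|network     |
|young valley|
|standard    |
|capture     |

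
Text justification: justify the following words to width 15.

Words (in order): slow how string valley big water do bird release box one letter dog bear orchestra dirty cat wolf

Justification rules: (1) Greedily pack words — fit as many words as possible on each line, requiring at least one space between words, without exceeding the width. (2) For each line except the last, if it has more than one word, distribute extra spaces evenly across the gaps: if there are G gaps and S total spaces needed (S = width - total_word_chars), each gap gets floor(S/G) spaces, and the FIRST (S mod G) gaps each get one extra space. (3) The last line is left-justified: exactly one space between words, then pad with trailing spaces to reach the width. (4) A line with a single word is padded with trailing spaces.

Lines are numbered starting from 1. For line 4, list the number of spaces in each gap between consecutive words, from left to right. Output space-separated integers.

Line 1: ['slow', 'how', 'string'] (min_width=15, slack=0)
Line 2: ['valley', 'big'] (min_width=10, slack=5)
Line 3: ['water', 'do', 'bird'] (min_width=13, slack=2)
Line 4: ['release', 'box', 'one'] (min_width=15, slack=0)
Line 5: ['letter', 'dog', 'bear'] (min_width=15, slack=0)
Line 6: ['orchestra', 'dirty'] (min_width=15, slack=0)
Line 7: ['cat', 'wolf'] (min_width=8, slack=7)

Answer: 1 1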